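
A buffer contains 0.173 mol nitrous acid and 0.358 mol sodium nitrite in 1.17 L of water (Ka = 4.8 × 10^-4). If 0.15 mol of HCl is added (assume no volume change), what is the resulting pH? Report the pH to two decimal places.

pH = 3.13

Added H+ converts NO2- to HNO2: HNO2 → 0.323 mol, NO2- → 0.208 mol.
pKa = −log(4.8 × 10^-4) = 3.319
Henderson–Hasselbalch with mole ratio 0.208/0.323: pH = 3.319 + (-0.191)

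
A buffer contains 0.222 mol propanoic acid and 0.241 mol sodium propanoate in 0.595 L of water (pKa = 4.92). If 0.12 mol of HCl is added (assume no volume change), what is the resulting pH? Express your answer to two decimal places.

After neutralization: n(CH3CH2COOH) = 0.342 mol, n(CH3CH2COO-) = 0.121 mol.
pH = pKa + log(n_CH3CH2COO-/n_CH3CH2COOH) = 4.92 + log(0.121/0.342) = 4.92 + (-0.451)

pH = 4.47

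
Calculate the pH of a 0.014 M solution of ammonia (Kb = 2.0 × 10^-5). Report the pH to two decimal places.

NH3 + H2O ⇌ NH4+ + OH-
Kb = x²/(0.014 − x) = 2.0 × 10^-5
Neglecting x in the denominator: x = √(2.0 × 10^-5 × 0.014) = 5.29 × 10^-4 M
Check: 3.8% ionized — well under 5%, approximation valid.
pOH = −log(5.29 × 10^-4) = 3.28; pH = 14.00 − 3.28 = 10.72

pH = 10.72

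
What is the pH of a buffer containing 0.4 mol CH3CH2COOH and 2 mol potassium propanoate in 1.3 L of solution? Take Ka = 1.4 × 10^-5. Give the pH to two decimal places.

pH = 5.55

pKa = −log(1.4 × 10^-5) = 4.854
pH = pKa + log([A⁻]/[HA]) = 4.854 + log(2/0.4)
pH = 4.854 + (+0.699) = 5.55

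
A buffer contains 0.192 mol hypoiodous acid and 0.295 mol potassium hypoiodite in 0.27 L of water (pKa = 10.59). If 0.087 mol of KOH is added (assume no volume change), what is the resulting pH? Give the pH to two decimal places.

pH = 11.15

OH- converts HOI to OI-: HOI → 0.105 mol, OI- → 0.382 mol.
pH = pKa + log(n_OI-/n_HOI) = 10.59 + log(0.382/0.105) = 10.59 + (+0.561)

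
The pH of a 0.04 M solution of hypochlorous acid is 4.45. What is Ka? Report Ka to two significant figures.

[H+] = 10^(-4.45) = 3.55 × 10^-5 M
At equilibrium [HA] = 0.04 − 3.55 × 10^-5 = 4.00 × 10^-2 M
Ka = [H+][A-]/[HA] = (3.55 × 10^-5)² / 4.00 × 10^-2 = 3.2 × 10^-8

Ka = 3.2 × 10^-8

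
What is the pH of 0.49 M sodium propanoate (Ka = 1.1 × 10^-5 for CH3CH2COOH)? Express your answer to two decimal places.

pH = 9.32

CH3CH2COO- is the conjugate base of the weak acid CH3CH2COOH.
Kb = Kw/Ka = 1.0×10^-14 / 1.1 × 10^-5 = 9.09 × 10^-10
Kb = x²/(0.49 − x) = 9.09 × 10^-10
Since Kb ≪ C₀, x ≈ √(Kb·C₀) = 2.11 × 10^-5 M.
Check: 0.0043% ionized — well under 5%, approximation valid.
pOH = −log(2.11 × 10^-5) = 4.68; pH = 14.00 − 4.68 = 9.32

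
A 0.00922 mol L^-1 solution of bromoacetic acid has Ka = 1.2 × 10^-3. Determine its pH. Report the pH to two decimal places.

pH = 2.56

BrCH2COOH ⇌ BrCH2COO- + H+
From the ICE table, Ka = [H+]²/(0.00922 − [H+]) = 1.2 × 10^-3.
The 5% rule fails; solving [H+]² + Ka·[H+] − Ka·C₀ = 0 exactly:
[H+] = [−0.0012 + √(0.0012² + 4.43e-05)]/2 = 2.78 × 10^-3 M
pH = −log[H+] = −log(2.78 × 10^-3) = 2.56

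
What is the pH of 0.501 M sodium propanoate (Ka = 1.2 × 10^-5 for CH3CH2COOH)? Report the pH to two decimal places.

CH3CH2COO- is the conjugate base of the weak acid CH3CH2COOH.
Kb = Kw/Ka = 1.0×10^-14 / 1.2 × 10^-5 = 8.33 × 10^-10
Kb = x²/(0.501 − x) = 8.33 × 10^-10
Neglecting x in the denominator: x = √(8.33 × 10^-10 × 0.501) = 2.04 × 10^-5 M
Check: 0.0041% ionized — well under 5%, approximation valid.
pOH = −log(2.04 × 10^-5) = 4.69; pH = 14.00 − 4.69 = 9.31

pH = 9.31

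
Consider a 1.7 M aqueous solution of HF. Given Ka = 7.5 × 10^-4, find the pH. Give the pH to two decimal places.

pH = 1.45

HF ⇌ F- + H+
Ka = x²/(1.7 − x) = 7.5 × 10^-4
Neglecting x in the denominator: x = √(7.5 × 10^-4 × 1.7) = 3.57 × 10^-2 M
pH = −log[H+] = −log(3.57 × 10^-2) = 1.45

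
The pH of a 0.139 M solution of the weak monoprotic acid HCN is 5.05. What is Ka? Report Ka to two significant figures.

[H+] = 10^(-5.05) = 8.91 × 10^-6 M
At equilibrium [HA] = 0.139 − 8.91 × 10^-6 = 1.39 × 10^-1 M
Ka = [H+][A-]/[HA] = (8.91 × 10^-6)² / 1.39 × 10^-1 = 5.7 × 10^-10

Ka = 5.7 × 10^-10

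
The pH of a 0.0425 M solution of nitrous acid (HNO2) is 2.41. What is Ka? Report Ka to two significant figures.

Ka = 3.9 × 10^-4

[H+] = 10^(-2.41) = 3.89 × 10^-3 M
At equilibrium [HA] = 0.0425 − 3.89 × 10^-3 = 3.86 × 10^-2 M
Ka = [H+][A-]/[HA] = (3.89 × 10^-3)² / 3.86 × 10^-2 = 3.9 × 10^-4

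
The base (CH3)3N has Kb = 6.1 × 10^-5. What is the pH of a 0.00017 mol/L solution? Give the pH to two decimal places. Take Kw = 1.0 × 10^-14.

(CH3)3N + H2O ⇌ (CH3)3NH+ + OH-
Kb = [OH-]²/(0.00017 − [OH-]) = 6.1 × 10^-5
[OH-] is not negligible relative to C₀; solve [OH-]² + 6.1e-05·[OH-] − 1.04e-08 = 0.
[OH-] = (−Kb + √(Kb² + 4·Kb·C₀))/2 = 7.58 × 10^-5 M
pOH = 4.12, so pH = 14.00 − pOH = 9.88

pH = 9.88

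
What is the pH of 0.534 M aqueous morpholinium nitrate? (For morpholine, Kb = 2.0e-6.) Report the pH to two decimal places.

C4H8ONH2+ is the conjugate acid of the weak base C4H8ONH.
Ka = Kw/Kb = 1.0×10^-14 / 2.0 × 10^-6 = 5.00 × 10^-9
From the ICE table, Ka = [H+]²/(0.534 − [H+]) = 5.00 × 10^-9.
Assume [H+] ≪ 0.534: [H+] ≈ √(5.00 × 10^-9 × 0.534) = 5.17 × 10^-5 M
([H+]/C₀ = 0.0097% < 5%, so the approximation holds.)
pH = −log(5.17 × 10^-5) = 4.29

pH = 4.29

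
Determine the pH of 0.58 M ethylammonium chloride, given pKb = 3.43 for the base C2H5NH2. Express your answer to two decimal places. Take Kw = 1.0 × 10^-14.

pH = 5.40

C2H5NH3+ is the conjugate acid of the weak base C2H5NH2.
Kb = 10^(−3.43) = 3.72 × 10^-4
Ka = Kw/Kb = 1.0×10^-14 / 3.72 × 10^-4 = 2.69 × 10^-11
Ka = [H+]²/(0.58 − [H+]) = 2.69 × 10^-11
Neglecting [H+] in the denominator: [H+] = √(2.69 × 10^-11 × 0.58) = 3.95 × 10^-6 M
Check: 0.00068% ionized — well under 5%, approximation valid.
pH = −log(3.95 × 10^-6) = 5.40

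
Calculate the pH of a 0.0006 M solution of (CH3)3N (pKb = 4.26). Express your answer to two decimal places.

(CH3)3N + H2O ⇌ (CH3)3NH+ + OH-
Kb = 10^(−4.26) = 5.50 × 10^-5
Kb = [OH-]²/(0.0006 − [OH-]) = 5.50 × 10^-5
Here C₀/Kb ≈ 10.9, so the small-[OH-] approximation fails. Use the quadratic:
[OH-] = (−Kb + √(Kb² + 4·Kb·C₀))/2 = 1.56 × 10^-4 M
pOH = −log(1.56 × 10^-4) = 3.81; pH = 14.00 − 3.81 = 10.19

pH = 10.19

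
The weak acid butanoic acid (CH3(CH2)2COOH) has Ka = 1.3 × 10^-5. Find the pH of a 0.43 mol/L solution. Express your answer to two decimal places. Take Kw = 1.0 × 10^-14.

CH3(CH2)2COOH ⇌ CH3(CH2)2COO- + H+
Let x = [H+] at equilibrium. Ka = x²/(0.43 − x).
Assume x ≪ 0.43: x ≈ √(1.3 × 10^-5 × 0.43) = 2.36 × 10^-3 M
pH = −log[H+] = −log(2.36 × 10^-3) = 2.63

pH = 2.63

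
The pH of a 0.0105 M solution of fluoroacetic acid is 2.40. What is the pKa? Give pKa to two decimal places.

pKa = 2.61

[H+] = 10^(-2.40) = 3.98 × 10^-3 M
At equilibrium [HA] = 0.0105 − 3.98 × 10^-3 = 6.52 × 10^-3 M
Ka = [H+][A-]/[HA] = (3.98 × 10^-3)² / 6.52 × 10^-3 = 2.43 × 10^-3
pKa = -log(2.43 × 10^-3) = 2.61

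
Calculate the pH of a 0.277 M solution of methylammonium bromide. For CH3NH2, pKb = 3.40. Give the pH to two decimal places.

CH3NH3+ is the conjugate acid of the weak base CH3NH2.
Kb = 10^(−3.40) = 3.98 × 10^-4
Ka = Kw/Kb = 1.0×10^-14 / 3.98 × 10^-4 = 2.51 × 10^-11
Let x = [H+] at equilibrium. Ka = x²/(0.277 − x).
Neglecting x in the denominator: x = √(2.51 × 10^-11 × 0.277) = 2.64 × 10^-6 M
Check: 0.00095% ionized — well under 5%, approximation valid.
pH = −log[H+] = −log(2.64 × 10^-6) = 5.58

pH = 5.58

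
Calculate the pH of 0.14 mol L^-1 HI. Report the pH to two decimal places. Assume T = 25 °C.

HI is a strong acid and dissociates completely, so [H+] = 0.14 M.
pH = -log(0.14) = 0.85

pH = 0.85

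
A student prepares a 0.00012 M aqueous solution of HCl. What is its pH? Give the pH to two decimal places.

pH = 3.92

HCl is a strong acid and dissociates completely, so [H+] = 0.00012 M.
pH = -log(0.00012) = 3.92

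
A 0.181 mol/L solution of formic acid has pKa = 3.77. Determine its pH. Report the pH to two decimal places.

HCOOH ⇌ HCOO- + H+
Ka = 10^(−3.77) = 1.70 × 10^-4
From the ICE table, Ka = [H+]²/(0.181 − [H+]) = 1.70 × 10^-4.
Assume [H+] ≪ 0.181: [H+] ≈ √(1.70 × 10^-4 × 0.181) = 5.55 × 10^-3 M
([H+]/C₀ = 3.1% < 5%, so the approximation holds.)
pH = −log(5.55 × 10^-3) = 2.26

pH = 2.26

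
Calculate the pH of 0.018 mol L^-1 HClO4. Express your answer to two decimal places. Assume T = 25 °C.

HClO4 is a strong acid and dissociates completely, so [H+] = 0.018 M.
pH = -log(0.018) = 1.74

pH = 1.74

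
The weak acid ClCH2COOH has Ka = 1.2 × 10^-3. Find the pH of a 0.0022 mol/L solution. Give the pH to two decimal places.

ClCH2COOH ⇌ ClCH2COO- + H+
Let x = [H+] at equilibrium. Ka = x²/(0.0022 − x).
The 5% rule fails; solving x² + Ka·x − Ka·C₀ = 0 exactly:
x = (−Ka + √(Ka² + 4·Ka·C₀))/2 = 1.13 × 10^-3 M
pH = −log(1.13 × 10^-3) = 2.95

pH = 2.95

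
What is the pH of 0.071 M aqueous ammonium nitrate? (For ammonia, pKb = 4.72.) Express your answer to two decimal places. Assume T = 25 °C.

pH = 5.21

NH4+ is the conjugate acid of the weak base NH3.
Kb = 10^(−4.72) = 1.91 × 10^-5
Ka = Kw/Kb = 1.0×10^-14 / 1.91 × 10^-5 = 5.24 × 10^-10
From the ICE table, Ka = [H+]²/(0.071 − [H+]) = 5.24 × 10^-10.
Neglecting [H+] in the denominator: [H+] = √(5.24 × 10^-10 × 0.071) = 6.10 × 10^-6 M
Check: 0.0086% ionized — well under 5%, approximation valid.
pH = −log(6.10 × 10^-6) = 5.21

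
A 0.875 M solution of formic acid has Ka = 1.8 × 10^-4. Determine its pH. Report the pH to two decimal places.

pH = 1.90

HCOOH ⇌ HCOO- + H+
From the ICE table, Ka = x²/(0.875 − x) = 1.8 × 10^-4.
Neglecting x in the denominator: x = √(1.8 × 10^-4 × 0.875) = 1.25 × 10^-2 M
Check: 1.4% ionized — well under 5%, approximation valid.
pH = −log[H+] = −log(1.25 × 10^-2) = 1.90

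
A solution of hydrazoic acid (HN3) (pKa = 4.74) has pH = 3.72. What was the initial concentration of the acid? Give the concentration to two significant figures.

[H+] = 10^(-3.72) = 1.91 × 10^-4 M = x
Ka = 10^(−4.74) = 1.82 × 10^-5
Ka = x²/(C₀ − x) ⇒ C₀ = x + x²/Ka
C₀ = 1.91 × 10^-4 + (1.91 × 10^-4)²/(1.82 × 10^-5) = 2.20 × 10^-3 M

C₀ = 2.2 × 10^-3 M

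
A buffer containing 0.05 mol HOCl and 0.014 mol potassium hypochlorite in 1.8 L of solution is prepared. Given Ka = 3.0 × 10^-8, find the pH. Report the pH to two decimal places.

pKa = −log(3.0 × 10^-8) = 7.523
pH = pKa + log([A⁻]/[HA]) = 7.523 + log(0.014/0.05)
pH = 7.523 + (-0.553) = 6.97

pH = 6.97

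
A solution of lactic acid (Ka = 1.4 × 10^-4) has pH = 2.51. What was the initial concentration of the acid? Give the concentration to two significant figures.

C₀ = 7.1 × 10^-2 M

[H+] = 10^(-2.51) = 3.09 × 10^-3 M = x
Ka = x²/(C₀ − x) ⇒ C₀ = x + x²/Ka
C₀ = 3.09 × 10^-3 + (3.09 × 10^-3)²/(1.4 × 10^-4) = 7.13 × 10^-2 M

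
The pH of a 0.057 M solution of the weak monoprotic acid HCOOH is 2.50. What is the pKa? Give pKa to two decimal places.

[H+] = 10^(-2.50) = 3.16 × 10^-3 M
At equilibrium [HA] = 0.057 − 3.16 × 10^-3 = 5.38 × 10^-2 M
Ka = [H+][A-]/[HA] = (3.16 × 10^-3)² / 5.38 × 10^-2 = 1.86 × 10^-4
pKa = -log(1.86 × 10^-4) = 3.73

pKa = 3.73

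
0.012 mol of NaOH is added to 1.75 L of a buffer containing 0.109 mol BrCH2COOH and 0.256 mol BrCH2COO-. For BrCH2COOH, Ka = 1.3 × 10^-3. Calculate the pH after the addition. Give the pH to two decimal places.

OH- converts BrCH2COOH to BrCH2COO-: BrCH2COOH → 0.097 mol, BrCH2COO- → 0.268 mol.
pKa = −log(1.3 × 10^-3) = 2.886
Henderson–Hasselbalch with mole ratio 0.268/0.097: pH = 2.886 + (+0.441)

pH = 3.33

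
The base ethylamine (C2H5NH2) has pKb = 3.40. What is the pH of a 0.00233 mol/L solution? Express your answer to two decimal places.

C2H5NH2 + H2O ⇌ C2H5NH3+ + OH-
Kb = 10^(−3.40) = 3.98 × 10^-4
Kb = [OH-]²/(0.00233 − [OH-]) = 3.98 × 10^-4
[OH-] is not negligible relative to C₀; solve [OH-]² + 0.000398·[OH-] − 9.27e-07 = 0.
[OH-] = [−0.000398 + √(0.000398² + 3.71e-06)]/2 = 7.84 × 10^-4 M
pOH = 3.11, so pH = 14.00 − pOH = 10.89

pH = 10.89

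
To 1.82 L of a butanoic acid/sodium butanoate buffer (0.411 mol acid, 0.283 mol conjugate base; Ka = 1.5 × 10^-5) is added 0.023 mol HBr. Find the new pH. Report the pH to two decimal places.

After neutralization: n(CH3(CH2)2COOH) = 0.434 mol, n(CH3(CH2)2COO-) = 0.26 mol.
pKa = −log(1.5 × 10^-5) = 4.824
Henderson–Hasselbalch with mole ratio 0.26/0.434: pH = 4.824 + (-0.223)

pH = 4.60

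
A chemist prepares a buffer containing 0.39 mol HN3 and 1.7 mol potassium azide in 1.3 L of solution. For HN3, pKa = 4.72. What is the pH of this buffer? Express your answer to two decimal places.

Henderson–Hasselbalch: pH = pKa + log([N3-]/[HN3]) = 4.72 + log(1.7/0.39)
pH = 4.72 + (+0.639) = 5.36

pH = 5.36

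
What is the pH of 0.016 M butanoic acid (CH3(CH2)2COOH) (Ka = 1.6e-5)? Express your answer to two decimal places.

CH3(CH2)2COOH ⇌ CH3(CH2)2COO- + H+
Ka = x²/(0.016 − x) = 1.6 × 10^-5
Assume x ≪ 0.016: x ≈ √(1.6 × 10^-5 × 0.016) = 5.06 × 10^-4 M
(x/C₀ = 3.2% < 5%, so the approximation holds.)
pH = −log[H+] = −log(5.06 × 10^-4) = 3.30

pH = 3.30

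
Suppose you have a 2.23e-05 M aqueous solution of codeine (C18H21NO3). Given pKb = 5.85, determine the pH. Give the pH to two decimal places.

C18H21NO3 + H2O ⇌ C18H22NO3+ + OH-
Kb = 10^(−5.85) = 1.41 × 10^-6
Kb = x²/(2.23e-05 − x) = 1.41 × 10^-6
Here C₀/Kb ≈ 15.8, so the small-x approximation fails. Use the quadratic:
x = [−1.41e-06 + √(1.41e-06² + 1.26e-10)]/2 = 4.95 × 10^-6 M
pOH = 5.31, so pH = 14.00 − pOH = 8.69

pH = 8.69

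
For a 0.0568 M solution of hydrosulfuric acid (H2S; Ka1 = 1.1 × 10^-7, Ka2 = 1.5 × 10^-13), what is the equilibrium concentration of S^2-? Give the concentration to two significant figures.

First ionization gives [H+] ≈ [HS-] = 7.90 × 10^-5 M.
Second step: Ka2 = [H+][S^2-]/[HS-] ≈ [S^2-] (since [H+] ≈ [HS-]).
So [S^2-] ≈ Ka2.

1.5 × 10^-13 M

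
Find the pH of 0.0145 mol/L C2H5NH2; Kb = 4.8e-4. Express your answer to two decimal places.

C2H5NH2 + H2O ⇌ C2H5NH3+ + OH-
From the ICE table, Kb = [OH-]²/(0.0145 − [OH-]) = 4.8 × 10^-4.
The 5% rule fails; solving [OH-]² + Kb·[OH-] − Kb·C₀ = 0 exactly:
[OH-] = [−0.00048 + √(0.00048² + 2.78e-05)]/2 = 2.41 × 10^-3 M
pOH = −log(2.41 × 10^-3) = 2.62; pH = 14.00 − 2.62 = 11.38

pH = 11.38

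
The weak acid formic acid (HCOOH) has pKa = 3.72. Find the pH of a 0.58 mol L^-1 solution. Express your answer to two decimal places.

pH = 1.98

HCOOH ⇌ HCOO- + H+
Ka = 10^(−3.72) = 1.91 × 10^-4
Ka = x²/(0.58 − x) = 1.91 × 10^-4
Assume x ≪ 0.58: x ≈ √(1.91 × 10^-4 × 0.58) = 1.05 × 10^-2 M
(x/C₀ = 1.8% < 5%, so the approximation holds.)
pH = −log(1.05 × 10^-2) = 1.98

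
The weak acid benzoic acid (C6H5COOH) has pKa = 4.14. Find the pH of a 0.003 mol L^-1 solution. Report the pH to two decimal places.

pH = 3.37

C6H5COOH ⇌ C6H5COO- + H+
Ka = 10^(−4.14) = 7.24 × 10^-5
From the ICE table, Ka = [H+]²/(0.003 − [H+]) = 7.24 × 10^-5.
Here C₀/Ka ≈ 41.4, so the small-[H+] approximation fails. Use the quadratic:
[H+] = (−Ka + √(Ka² + 4·Ka·C₀))/2 = 4.31 × 10^-4 M
pH = −log[H+] = −log(4.31 × 10^-4) = 3.37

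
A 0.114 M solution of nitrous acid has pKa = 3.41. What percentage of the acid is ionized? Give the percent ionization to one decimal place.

5.7%

HNO2 ⇌ NO2- + H+; let x = [H+] at equilibrium.
Ka = 10^(−3.41) = 3.89 × 10^-4
Solve x² + 0.000389x − 4.43e-05 = 0 → x = 6.47 × 10^-3 M
% ionization = x/C₀ × 100% = 6.47 × 10^-3/0.114 × 100% = 5.7%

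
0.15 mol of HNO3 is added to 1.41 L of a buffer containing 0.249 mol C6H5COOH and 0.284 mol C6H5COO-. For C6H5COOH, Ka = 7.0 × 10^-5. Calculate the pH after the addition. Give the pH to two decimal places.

After neutralization: n(C6H5COOH) = 0.399 mol, n(C6H5COO-) = 0.134 mol.
pKa = −log(7.0 × 10^-5) = 4.155
pH = pKa + log(n_C6H5COO-/n_C6H5COOH) = 4.155 + log(0.134/0.399) = 4.155 + (-0.474)

pH = 3.68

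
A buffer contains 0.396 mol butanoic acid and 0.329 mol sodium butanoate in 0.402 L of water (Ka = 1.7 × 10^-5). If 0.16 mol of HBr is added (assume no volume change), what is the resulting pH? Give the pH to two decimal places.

After neutralization: n(CH3(CH2)2COOH) = 0.556 mol, n(CH3(CH2)2COO-) = 0.169 mol.
pKa = −log(1.7 × 10^-5) = 4.770
pH = pKa + log([A⁻]/[HA]) = 4.770 + log(0.169/0.556) = 4.770 -0.517

pH = 4.25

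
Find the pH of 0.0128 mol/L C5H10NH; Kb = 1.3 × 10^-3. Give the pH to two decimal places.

C5H10NH + H2O ⇌ C5H10NH2+ + OH-
Kb = [OH-]²/(0.0128 − [OH-]) = 1.3 × 10^-3
[OH-] is not negligible relative to C₀; solve [OH-]² + 0.0013·[OH-] − 1.66e-05 = 0.
[OH-] = (−Kb + √(Kb² + 4·Kb·C₀))/2 = 3.48 × 10^-3 M
pOH = −log(3.48 × 10^-3) = 2.46; pH = 14.00 − 2.46 = 11.54

pH = 11.54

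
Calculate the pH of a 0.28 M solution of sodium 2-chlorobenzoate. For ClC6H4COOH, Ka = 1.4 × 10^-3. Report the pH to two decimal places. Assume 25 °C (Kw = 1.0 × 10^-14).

ClC6H4COO- is the conjugate base of the weak acid ClC6H4COOH.
Kb = Kw/Ka = 1.0×10^-14 / 1.4 × 10^-3 = 7.14 × 10^-12
Let x = [OH-] at equilibrium. Kb = x²/(0.28 − x).
Assume x ≪ 0.28: x ≈ √(7.14 × 10^-12 × 0.28) = 1.41 × 10^-6 M
Check: 0.0005% ionized — well under 5%, approximation valid.
pOH = 5.85, so pH = 14.00 − pOH = 8.15

pH = 8.15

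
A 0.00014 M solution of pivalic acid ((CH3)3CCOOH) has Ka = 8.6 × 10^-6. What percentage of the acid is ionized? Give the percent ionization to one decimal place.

(CH3)3CCOOH ⇌ (CH3)3CCOO- + H+; let x = [H+] at equilibrium.
Solve x² + 8.6e-06x − 1.2e-09 = 0 → x = 3.07 × 10^-5 M
% ionization = x/C₀ × 100% = 3.07 × 10^-5/0.00014 × 100% = 21.9%

21.9%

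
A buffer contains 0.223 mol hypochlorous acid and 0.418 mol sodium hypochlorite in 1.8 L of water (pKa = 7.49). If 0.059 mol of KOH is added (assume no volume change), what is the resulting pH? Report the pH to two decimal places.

pH = 7.95

After neutralization: n(HOCl) = 0.164 mol, n(OCl-) = 0.477 mol.
pH = pKa + log([A⁻]/[HA]) = 7.49 + log(0.477/0.164) = 7.49 +0.464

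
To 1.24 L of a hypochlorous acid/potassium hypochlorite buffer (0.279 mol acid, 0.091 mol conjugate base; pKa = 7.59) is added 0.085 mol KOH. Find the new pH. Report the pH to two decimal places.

pH = 7.55

OH- converts HOCl to OCl-: HOCl → 0.194 mol, OCl- → 0.176 mol.
Henderson–Hasselbalch with mole ratio 0.176/0.194: pH = 7.59 + (-0.042)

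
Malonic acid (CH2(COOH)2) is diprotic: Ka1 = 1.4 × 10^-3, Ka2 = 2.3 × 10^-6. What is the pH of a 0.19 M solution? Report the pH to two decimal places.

pH = 1.81

Ka1 ≫ Ka2, so treat the first dissociation as the only significant source of H+.
Ka1 = x²/(0.19 − x) = 1.4 × 10^-3
Solving the quadratic: x = (−Ka1 + √(Ka1² + 4·Ka1·C₀))/2 = 1.56 × 10^-2 M
pH = −log(1.56 × 10^-2) = 1.81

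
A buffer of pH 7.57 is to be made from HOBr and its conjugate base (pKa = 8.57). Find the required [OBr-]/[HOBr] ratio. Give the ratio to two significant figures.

pH = pKa + log(r) ⇒ log(r) = 7.57 − 8.57 = -1.00
r = [OBr-]/[HOBr] = 10^(-1.00) = 0.1

ratio = 0.10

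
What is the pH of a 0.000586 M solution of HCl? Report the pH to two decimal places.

pH = 3.23

HCl is a strong acid and dissociates completely, so [H+] = 0.000586 M.
pH = -log(0.000586) = 3.23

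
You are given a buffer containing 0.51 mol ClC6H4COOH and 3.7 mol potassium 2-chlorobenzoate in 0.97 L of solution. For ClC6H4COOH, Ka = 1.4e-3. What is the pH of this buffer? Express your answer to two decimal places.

pKa = −log(1.4 × 10^-3) = 2.854
Using pH = pKa + log([base]/[acid]) with [base]/[acid] = 3.7/0.51:
pH = 2.854 + (+0.861) = 3.71

pH = 3.71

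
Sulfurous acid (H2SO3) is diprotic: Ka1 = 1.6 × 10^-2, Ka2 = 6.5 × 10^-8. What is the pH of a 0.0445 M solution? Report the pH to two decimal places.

pH = 1.70

Since Ka1 ≫ Ka2, the first ionization dominates [H+].
Ka1 = x²/(0.0445 − x) = 1.6 × 10^-2
Solving the quadratic: x = (−Ka1 + √(Ka1² + 4·Ka1·C₀))/2 = 1.99 × 10^-2 M
pH = −log(1.99 × 10^-2) = 1.70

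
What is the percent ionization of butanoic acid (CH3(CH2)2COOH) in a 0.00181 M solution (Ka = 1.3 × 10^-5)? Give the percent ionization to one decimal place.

CH3(CH2)2COOH ⇌ CH3(CH2)2COO- + H+; let x = [H+] at equilibrium.
Ka = x²/(C₀ − x); solving the quadratic gives x = 1.47 × 10^-4 M.
Fraction ionized = 1.47 × 10^-4 / 0.00181 = 0.0812 → 8.1%

8.1%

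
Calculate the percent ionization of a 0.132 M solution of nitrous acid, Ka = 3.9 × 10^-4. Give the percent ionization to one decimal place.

HNO2 ⇌ NO2- + H+; let x = [H+] at equilibrium.
Ka = x²/(C₀ − x); solving the quadratic gives x = 6.98 × 10^-3 M.
% ionization = x/C₀ × 100% = 6.98 × 10^-3/0.132 × 100% = 5.3%

5.3%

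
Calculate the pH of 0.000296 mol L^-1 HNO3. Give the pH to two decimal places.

pH = 3.53

HNO3 is a strong acid and dissociates completely, so [H+] = 0.000296 M.
pH = -log(0.000296) = 3.53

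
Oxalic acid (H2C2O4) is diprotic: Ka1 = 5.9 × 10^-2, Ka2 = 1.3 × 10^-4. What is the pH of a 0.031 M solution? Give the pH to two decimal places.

Ka1 ≫ Ka2, so treat the first dissociation as the only significant source of H+.
Ka1 = x²/(0.031 − x) = 5.9 × 10^-2
Solving the quadratic: x = (−Ka1 + √(Ka1² + 4·Ka1·C₀))/2 = 2.25 × 10^-2 M
pH = −log(2.25 × 10^-2) = 1.65

pH = 1.65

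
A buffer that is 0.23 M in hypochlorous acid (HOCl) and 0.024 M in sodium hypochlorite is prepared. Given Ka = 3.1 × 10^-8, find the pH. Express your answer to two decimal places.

pH = 6.53

pKa = −log(3.1 × 10^-8) = 7.509
Henderson–Hasselbalch: pH = pKa + log([OCl-]/[HOCl]) = 7.509 + log(0.024/0.23)
pH = 7.509 + (-0.982) = 6.53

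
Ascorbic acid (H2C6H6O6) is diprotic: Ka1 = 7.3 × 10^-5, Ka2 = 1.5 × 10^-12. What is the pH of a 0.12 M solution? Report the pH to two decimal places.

Ka1 ≫ Ka2, so treat the first dissociation as the only significant source of H+.
Ka1 = x²/(0.12 − x) = 7.3 × 10^-5
x ≈ √(7.3 × 10^-5 × 0.12) = 2.96 × 10^-3 M
pH = −log(2.96 × 10^-3) = 2.53

pH = 2.53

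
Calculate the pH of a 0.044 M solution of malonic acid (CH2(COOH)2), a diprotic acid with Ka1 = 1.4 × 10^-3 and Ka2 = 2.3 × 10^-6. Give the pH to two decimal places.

pH = 2.14

Since Ka1 ≫ Ka2, the first ionization dominates [H+].
Ka1 = x²/(0.044 − x) = 1.4 × 10^-3
Solving the quadratic: x = (−Ka1 + √(Ka1² + 4·Ka1·C₀))/2 = 7.18 × 10^-3 M
pH = −log(7.18 × 10^-3) = 2.14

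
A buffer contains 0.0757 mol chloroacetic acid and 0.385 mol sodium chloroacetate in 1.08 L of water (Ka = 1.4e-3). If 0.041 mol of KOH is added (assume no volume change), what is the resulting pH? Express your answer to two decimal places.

OH- converts ClCH2COOH to ClCH2COO-: ClCH2COOH → 0.0347 mol, ClCH2COO- → 0.426 mol.
pKa = −log(1.4 × 10^-3) = 2.854
Henderson–Hasselbalch with mole ratio 0.426/0.0347: pH = 2.854 + (+1.089)

pH = 3.94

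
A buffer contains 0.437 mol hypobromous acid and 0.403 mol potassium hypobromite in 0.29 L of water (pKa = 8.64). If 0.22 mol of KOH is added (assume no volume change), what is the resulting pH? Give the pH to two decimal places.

pH = 9.10

OH- converts HOBr to OBr-: HOBr → 0.217 mol, OBr- → 0.623 mol.
pH = pKa + log(n_OBr-/n_HOBr) = 8.64 + log(0.623/0.217) = 8.64 + (+0.458)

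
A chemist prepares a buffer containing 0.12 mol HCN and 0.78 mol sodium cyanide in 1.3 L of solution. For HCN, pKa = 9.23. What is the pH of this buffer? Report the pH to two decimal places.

Henderson–Hasselbalch: pH = pKa + log([CN-]/[HCN]) = 9.23 + log(0.78/0.12)
pH = 9.23 + (+0.813) = 10.04

pH = 10.04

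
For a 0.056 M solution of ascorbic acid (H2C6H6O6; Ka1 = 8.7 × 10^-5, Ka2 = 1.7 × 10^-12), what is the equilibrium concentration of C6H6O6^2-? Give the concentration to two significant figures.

First ionization gives [H+] ≈ [HC6H6O6-] = 2.21 × 10^-3 M.
Second step: Ka2 = [H+][C6H6O6^2-]/[HC6H6O6-] ≈ [C6H6O6^2-] (since [H+] ≈ [HC6H6O6-]).
So [C6H6O6^2-] ≈ Ka2.

1.7 × 10^-12 M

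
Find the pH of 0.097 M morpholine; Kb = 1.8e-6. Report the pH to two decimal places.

C4H8ONH + H2O ⇌ C4H8ONH2+ + OH-
From the ICE table, Kb = [OH-]²/(0.097 − [OH-]) = 1.8 × 10^-6.
Neglecting [OH-] in the denominator: [OH-] = √(1.8 × 10^-6 × 0.097) = 4.18 × 10^-4 M
pOH = 3.38, so pH = 14.00 − pOH = 10.62

pH = 10.62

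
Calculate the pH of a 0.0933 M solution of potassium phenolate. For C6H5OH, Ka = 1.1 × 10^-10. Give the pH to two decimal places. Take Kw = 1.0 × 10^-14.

pH = 11.46

C6H5O- is the conjugate base of the weak acid C6H5OH.
Kb = Kw/Ka = 1.0×10^-14 / 1.1 × 10^-10 = 9.09 × 10^-5
From the ICE table, Kb = [OH-]²/(0.0933 − [OH-]) = 9.09 × 10^-5.
Assume [OH-] ≪ 0.0933: [OH-] ≈ √(9.09 × 10^-5 × 0.0933) = 2.91 × 10^-3 M
pOH = −log(2.91 × 10^-3) = 2.54; pH = 14.00 − 2.54 = 11.46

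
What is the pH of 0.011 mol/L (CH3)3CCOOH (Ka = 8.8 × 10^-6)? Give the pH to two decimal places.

pH = 3.51

(CH3)3CCOOH ⇌ (CH3)3CCOO- + H+
Ka = x²/(0.011 − x) = 8.8 × 10^-6
Assume x ≪ 0.011: x ≈ √(8.8 × 10^-6 × 0.011) = 3.11 × 10^-4 M
Check: 2.8% ionized — well under 5%, approximation valid.
pH = −log[H+] = −log(3.11 × 10^-4) = 3.51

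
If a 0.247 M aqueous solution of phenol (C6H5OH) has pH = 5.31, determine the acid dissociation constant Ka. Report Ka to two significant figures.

[H+] = 10^(-5.31) = 4.90 × 10^-6 M
At equilibrium [HA] = 0.247 − 4.90 × 10^-6 = 2.47 × 10^-1 M
Ka = [H+][A-]/[HA] = (4.90 × 10^-6)² / 2.47 × 10^-1 = 9.7 × 10^-11

Ka = 9.7 × 10^-11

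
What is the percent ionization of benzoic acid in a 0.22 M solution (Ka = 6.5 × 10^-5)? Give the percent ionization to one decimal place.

C6H5COOH ⇌ C6H5COO- + H+; let x = [H+] at equilibrium.
x ≈ √(Ka·C₀) = √(6.5 × 10^-5 × 0.22) = 3.78 × 10^-3 M
Fraction ionized = 3.78 × 10^-3 / 0.22 = 0.0172 → 1.7%

1.7%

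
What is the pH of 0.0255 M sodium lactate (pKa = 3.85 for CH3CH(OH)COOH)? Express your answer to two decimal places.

pH = 8.13

CH3CH(OH)COO- is the conjugate base of the weak acid CH3CH(OH)COOH.
Ka = 10^(−3.85) = 1.41 × 10^-4
Kb = Kw/Ka = 1.0×10^-14 / 1.41 × 10^-4 = 7.09 × 10^-11
From the ICE table, Kb = [OH-]²/(0.0255 − [OH-]) = 7.09 × 10^-11.
Since Kb ≪ C₀, [OH-] ≈ √(Kb·C₀) = 1.34 × 10^-6 M.
pOH = −log(1.34 × 10^-6) = 5.87; pH = 14.00 − 5.87 = 8.13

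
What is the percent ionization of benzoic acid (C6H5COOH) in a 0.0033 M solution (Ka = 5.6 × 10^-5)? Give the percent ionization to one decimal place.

C6H5COOH ⇌ C6H5COO- + H+; let x = [H+] at equilibrium.
Solve x² + 5.6e-05x − 1.85e-07 = 0 → x = 4.03 × 10^-4 M
% ionization = x/C₀ × 100% = 4.03 × 10^-4/0.0033 × 100% = 12.2%

12.2%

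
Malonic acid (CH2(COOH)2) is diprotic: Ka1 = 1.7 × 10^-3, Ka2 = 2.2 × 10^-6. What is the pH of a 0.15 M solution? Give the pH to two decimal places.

Since Ka1 ≫ Ka2, the first ionization dominates [H+].
Ka1 = x²/(0.15 − x) = 1.7 × 10^-3
Solving the quadratic: x = (−Ka1 + √(Ka1² + 4·Ka1·C₀))/2 = 1.51 × 10^-2 M
pH = −log(1.51 × 10^-2) = 1.82

pH = 1.82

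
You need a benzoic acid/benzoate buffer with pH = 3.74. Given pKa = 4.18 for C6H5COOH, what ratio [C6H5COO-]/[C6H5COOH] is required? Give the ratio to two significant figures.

pH = pKa + log(r) ⇒ log(r) = 3.74 − 4.18 = -0.44
r = [C6H5COO-]/[C6H5COOH] = 10^(-0.44) = 0.363

ratio = 0.36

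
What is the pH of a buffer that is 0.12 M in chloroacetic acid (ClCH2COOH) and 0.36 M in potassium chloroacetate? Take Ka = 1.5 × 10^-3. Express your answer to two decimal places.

pKa = −log(1.5 × 10^-3) = 2.824
Using pH = pKa + log([base]/[acid]) with [base]/[acid] = 0.36/0.12:
pH = 2.824 + (+0.477) = 3.30

pH = 3.30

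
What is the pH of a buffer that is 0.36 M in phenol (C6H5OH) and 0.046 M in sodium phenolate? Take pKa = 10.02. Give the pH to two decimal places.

Using pH = pKa + log([base]/[acid]) with [base]/[acid] = 0.046/0.36:
pH = 10.02 + (-0.894) = 9.13

pH = 9.13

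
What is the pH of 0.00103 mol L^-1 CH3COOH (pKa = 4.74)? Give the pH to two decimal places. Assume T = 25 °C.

CH3COOH ⇌ CH3COO- + H+
Ka = 10^(−4.74) = 1.82 × 10^-5
Ka = x²/(0.00103 − x) = 1.82 × 10^-5
Here C₀/Ka ≈ 56.6, so the small-x approximation fails. Use the quadratic:
x = [−1.82e-05 + √(1.82e-05² + 7.5e-08)]/2 = 1.28 × 10^-4 M
pH = −log[H+] = −log(1.28 × 10^-4) = 3.89

pH = 3.89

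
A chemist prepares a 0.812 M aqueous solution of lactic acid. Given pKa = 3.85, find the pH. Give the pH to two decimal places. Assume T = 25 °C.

pH = 1.97

CH3CH(OH)COOH ⇌ CH3CH(OH)COO- + H+
Ka = 10^(−3.85) = 1.41 × 10^-4
Ka = [H+]²/(0.812 − [H+]) = 1.41 × 10^-4
Neglecting [H+] in the denominator: [H+] = √(1.41 × 10^-4 × 0.812) = 1.07 × 10^-2 M
Check: 1.3% ionized — well under 5%, approximation valid.
pH = −log[H+] = −log(1.07 × 10^-2) = 1.97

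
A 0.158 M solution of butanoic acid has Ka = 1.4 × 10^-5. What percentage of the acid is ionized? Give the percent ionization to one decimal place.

0.9%

CH3(CH2)2COOH ⇌ CH3(CH2)2COO- + H+; let x = [H+] at equilibrium.
x ≈ √(Ka·C₀) = √(1.4 × 10^-5 × 0.158) = 1.49 × 10^-3 M
Fraction ionized = 1.49 × 10^-3 / 0.158 = 0.0094 → 0.9%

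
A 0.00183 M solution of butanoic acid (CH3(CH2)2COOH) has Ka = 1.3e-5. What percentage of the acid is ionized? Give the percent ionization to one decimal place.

8.1%

CH3(CH2)2COOH ⇌ CH3(CH2)2COO- + H+; let x = [H+] at equilibrium.
Ka = x²/(C₀ − x); solving the quadratic gives x = 1.48 × 10^-4 M.
Fraction ionized = 1.48 × 10^-4 / 0.00183 = 0.0809 → 8.1%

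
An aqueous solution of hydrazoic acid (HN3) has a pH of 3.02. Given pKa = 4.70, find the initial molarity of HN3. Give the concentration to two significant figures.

C₀ = 4.7 × 10^-2 M

[H+] = 10^(-3.02) = 9.55 × 10^-4 M = x
Ka = 10^(−4.70) = 2.00 × 10^-5
Ka = x²/(C₀ − x) ⇒ C₀ = x + x²/Ka
C₀ = 9.55 × 10^-4 + (9.55 × 10^-4)²/(2.00 × 10^-5) = 4.66 × 10^-2 M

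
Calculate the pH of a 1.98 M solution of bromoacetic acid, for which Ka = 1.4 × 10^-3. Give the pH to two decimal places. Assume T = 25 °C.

BrCH2COOH ⇌ BrCH2COO- + H+
Ka = [H+]²/(1.98 − [H+]) = 1.4 × 10^-3
Assume [H+] ≪ 1.98: [H+] ≈ √(1.4 × 10^-3 × 1.98) = 5.26 × 10^-2 M
([H+]/C₀ = 2.7% < 5%, so the approximation holds.)
pH = −log(5.26 × 10^-2) = 1.28

pH = 1.28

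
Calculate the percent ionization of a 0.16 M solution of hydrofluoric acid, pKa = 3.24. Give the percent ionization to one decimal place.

HF ⇌ F- + H+; let x = [H+] at equilibrium.
Ka = 10^(−3.24) = 5.75 × 10^-4
Ka = x²/(C₀ − x); solving the quadratic gives x = 9.31 × 10^-3 M.
Fraction ionized = 9.31 × 10^-3 / 0.16 = 0.0582 → 5.8%

5.8%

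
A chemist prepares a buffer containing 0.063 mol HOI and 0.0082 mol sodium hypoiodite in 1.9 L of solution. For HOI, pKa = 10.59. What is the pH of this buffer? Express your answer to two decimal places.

Using pH = pKa + log([base]/[acid]) with [base]/[acid] = 0.0082/0.063:
pH = 10.59 + (-0.886) = 9.70

pH = 9.70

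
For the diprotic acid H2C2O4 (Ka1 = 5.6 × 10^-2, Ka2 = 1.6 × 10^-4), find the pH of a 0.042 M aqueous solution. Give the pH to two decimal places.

pH = 1.55

Ka1 ≫ Ka2, so treat the first dissociation as the only significant source of H+.
Ka1 = x²/(0.042 − x) = 5.6 × 10^-2
Solving the quadratic: x = (−Ka1 + √(Ka1² + 4·Ka1·C₀))/2 = 2.80 × 10^-2 M
pH = −log(2.80 × 10^-2) = 1.55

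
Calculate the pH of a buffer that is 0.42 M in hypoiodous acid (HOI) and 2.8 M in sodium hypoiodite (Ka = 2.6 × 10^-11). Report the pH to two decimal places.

pKa = −log(2.6 × 10^-11) = 10.585
Using pH = pKa + log([base]/[acid]) with [base]/[acid] = 2.8/0.42:
pH = 10.585 + (+0.824) = 11.41

pH = 11.41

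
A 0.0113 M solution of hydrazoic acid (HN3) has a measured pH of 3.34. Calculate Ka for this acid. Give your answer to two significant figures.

[H+] = 10^(-3.34) = 4.57 × 10^-4 M
At equilibrium [HA] = 0.0113 − 4.57 × 10^-4 = 1.08 × 10^-2 M
Ka = [H+][A-]/[HA] = (4.57 × 10^-4)² / 1.08 × 10^-2 = 1.9 × 10^-5

Ka = 1.9 × 10^-5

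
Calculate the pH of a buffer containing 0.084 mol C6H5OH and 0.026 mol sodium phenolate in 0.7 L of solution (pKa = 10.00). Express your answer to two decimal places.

pH = pKa + log([A⁻]/[HA]) = 10.00 + log(0.026/0.084)
pH = 10.00 + (-0.509) = 9.49

pH = 9.49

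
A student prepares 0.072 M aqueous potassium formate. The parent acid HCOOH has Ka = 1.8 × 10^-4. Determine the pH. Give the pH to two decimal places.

pH = 8.30

HCOO- is the conjugate base of the weak acid HCOOH.
Kb = Kw/Ka = 1.0×10^-14 / 1.8 × 10^-4 = 5.56 × 10^-11
Let x = [OH-] at equilibrium. Kb = x²/(0.072 − x).
Neglecting x in the denominator: x = √(5.56 × 10^-11 × 0.072) = 2.00 × 10^-6 M
Check: 0.0028% ionized — well under 5%, approximation valid.
pOH = 5.70, so pH = 14.00 − pOH = 8.30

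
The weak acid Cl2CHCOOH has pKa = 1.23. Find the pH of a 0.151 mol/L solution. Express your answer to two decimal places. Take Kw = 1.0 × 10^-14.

pH = 1.16

Cl2CHCOOH ⇌ Cl2CHCOO- + H+
Ka = 10^(−1.23) = 5.89 × 10^-2
Ka = [H+]²/(0.151 − [H+]) = 5.89 × 10^-2
[H+] is not negligible relative to C₀; solve [H+]² + 0.0589·[H+] − 0.00889 = 0.
[H+] = [−0.0589 + √(0.0589² + 0.0356)]/2 = 6.93 × 10^-2 M
pH = −log[H+] = −log(6.93 × 10^-2) = 1.16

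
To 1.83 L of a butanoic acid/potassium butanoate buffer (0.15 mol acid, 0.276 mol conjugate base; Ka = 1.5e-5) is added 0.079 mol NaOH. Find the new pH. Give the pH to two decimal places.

pH = 5.52

OH- converts CH3(CH2)2COOH to CH3(CH2)2COO-: CH3(CH2)2COOH → 0.071 mol, CH3(CH2)2COO- → 0.355 mol.
pKa = −log(1.5 × 10^-5) = 4.824
pH = pKa + log(n_CH3(CH2)2COO-/n_CH3(CH2)2COOH) = 4.824 + log(0.355/0.071) = 4.824 + (+0.699)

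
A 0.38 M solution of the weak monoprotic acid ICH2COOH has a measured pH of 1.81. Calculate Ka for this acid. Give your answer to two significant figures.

[H+] = 10^(-1.81) = 1.55 × 10^-2 M
At equilibrium [HA] = 0.38 − 1.55 × 10^-2 = 3.64 × 10^-1 M
Ka = [H+][A-]/[HA] = (1.55 × 10^-2)² / 3.64 × 10^-1 = 6.6 × 10^-4

Ka = 6.6 × 10^-4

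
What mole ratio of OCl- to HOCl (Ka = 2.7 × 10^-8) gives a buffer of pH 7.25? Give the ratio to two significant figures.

pKa = -log(2.7 × 10^-8) = 7.569
pH = pKa + log(r) ⇒ log(r) = 7.25 − 7.569 = -0.319
r = [OCl-]/[HOCl] = 10^(-0.319) = 0.48

ratio = 0.48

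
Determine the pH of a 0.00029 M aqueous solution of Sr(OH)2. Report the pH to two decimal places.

pH = 10.76

Sr(OH)2 is a strong base (each formula unit releases 2 OH-); [OH-] = 0.00058 M.
pOH = -log(0.00058) = 3.24
pH = 14.00 - 3.24 = 10.76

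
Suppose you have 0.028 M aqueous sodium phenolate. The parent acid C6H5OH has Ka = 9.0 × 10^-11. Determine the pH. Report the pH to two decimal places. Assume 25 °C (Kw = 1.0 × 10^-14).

C6H5O- is the conjugate base of the weak acid C6H5OH.
Kb = Kw/Ka = 1.0×10^-14 / 9.0 × 10^-11 = 1.11 × 10^-4
Kb = [OH-]²/(0.028 − [OH-]) = 1.11 × 10^-4
Here C₀/Kb ≈ 252, so the small-[OH-] approximation fails. Use the quadratic:
[OH-] = [−0.000111 + √(0.000111² + 1.24e-05)]/2 = 1.71 × 10^-3 M
pOH = −log(1.71 × 10^-3) = 2.77; pH = 14.00 − 2.77 = 11.23

pH = 11.23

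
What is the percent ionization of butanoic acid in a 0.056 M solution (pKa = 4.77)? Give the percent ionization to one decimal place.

1.7%

CH3(CH2)2COOH ⇌ CH3(CH2)2COO- + H+; let x = [H+] at equilibrium.
Ka = 10^(−4.77) = 1.70 × 10^-5
x ≈ √(Ka·C₀) = √(1.70 × 10^-5 × 0.056) = 9.76 × 10^-4 M
Fraction ionized = 9.76 × 10^-4 / 0.056 = 0.0174 → 1.7%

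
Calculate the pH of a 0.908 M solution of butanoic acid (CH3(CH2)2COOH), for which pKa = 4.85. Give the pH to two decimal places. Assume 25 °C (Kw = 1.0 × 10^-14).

pH = 2.45

CH3(CH2)2COOH ⇌ CH3(CH2)2COO- + H+
Ka = 10^(−4.85) = 1.41 × 10^-5
Ka = [H+]²/(0.908 − [H+]) = 1.41 × 10^-5
Since Ka ≪ C₀, [H+] ≈ √(Ka·C₀) = 3.58 × 10^-3 M.
pH = −log(3.58 × 10^-3) = 2.45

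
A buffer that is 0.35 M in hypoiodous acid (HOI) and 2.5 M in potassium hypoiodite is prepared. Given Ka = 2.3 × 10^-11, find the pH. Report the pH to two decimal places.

pKa = −log(2.3 × 10^-11) = 10.638
Using pH = pKa + log([base]/[acid]) with [base]/[acid] = 2.5/0.35:
pH = 10.638 + (+0.854) = 11.49

pH = 11.49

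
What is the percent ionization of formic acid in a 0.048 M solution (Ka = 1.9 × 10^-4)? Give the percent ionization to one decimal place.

HCOOH ⇌ HCOO- + H+; let x = [H+] at equilibrium.
Solve x² + 0.00019x − 9.12e-06 = 0 → x = 2.93 × 10^-3 M
% ionization = x/C₀ × 100% = 2.93 × 10^-3/0.048 × 100% = 6.1%

6.1%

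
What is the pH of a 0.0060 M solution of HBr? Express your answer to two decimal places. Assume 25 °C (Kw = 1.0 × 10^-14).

HBr is a strong acid and dissociates completely, so [H+] = 0.0060 M.
pH = -log(0.006) = 2.22

pH = 2.22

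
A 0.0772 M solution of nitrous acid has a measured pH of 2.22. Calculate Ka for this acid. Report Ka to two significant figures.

[H+] = 10^(-2.22) = 6.03 × 10^-3 M
At equilibrium [HA] = 0.0772 − 6.03 × 10^-3 = 7.12 × 10^-2 M
Ka = [H+][A-]/[HA] = (6.03 × 10^-3)² / 7.12 × 10^-2 = 5.1 × 10^-4

Ka = 5.1 × 10^-4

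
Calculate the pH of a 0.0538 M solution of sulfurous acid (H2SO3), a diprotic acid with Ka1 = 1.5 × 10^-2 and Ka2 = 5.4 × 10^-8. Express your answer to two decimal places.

pH = 1.66

Ka1 ≫ Ka2, so treat the first dissociation as the only significant source of H+.
Ka1 = x²/(0.0538 − x) = 1.5 × 10^-2
Solving the quadratic: x = (−Ka1 + √(Ka1² + 4·Ka1·C₀))/2 = 2.19 × 10^-2 M
pH = −log(2.19 × 10^-2) = 1.66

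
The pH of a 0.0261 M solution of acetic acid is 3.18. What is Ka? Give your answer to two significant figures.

Ka = 1.7 × 10^-5

[H+] = 10^(-3.18) = 6.61 × 10^-4 M
At equilibrium [HA] = 0.0261 − 6.61 × 10^-4 = 2.54 × 10^-2 M
Ka = [H+][A-]/[HA] = (6.61 × 10^-4)² / 2.54 × 10^-2 = 1.7 × 10^-5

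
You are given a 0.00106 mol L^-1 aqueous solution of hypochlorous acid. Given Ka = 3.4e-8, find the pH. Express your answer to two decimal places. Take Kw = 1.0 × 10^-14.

pH = 5.22

HOCl ⇌ OCl- + H+
Ka = [H+]²/(0.00106 − [H+]) = 3.4 × 10^-8
Assume [H+] ≪ 0.00106: [H+] ≈ √(3.4 × 10^-8 × 0.00106) = 6.00 × 10^-6 M
([H+]/C₀ = 0.57% < 5%, so the approximation holds.)
pH = −log(6.00 × 10^-6) = 5.22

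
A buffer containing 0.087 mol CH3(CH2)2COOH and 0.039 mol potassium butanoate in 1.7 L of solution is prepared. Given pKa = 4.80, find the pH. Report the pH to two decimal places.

pH = 4.45

pH = pKa + log([A⁻]/[HA]) = 4.80 + log(0.039/0.087)
pH = 4.80 + (-0.348) = 4.45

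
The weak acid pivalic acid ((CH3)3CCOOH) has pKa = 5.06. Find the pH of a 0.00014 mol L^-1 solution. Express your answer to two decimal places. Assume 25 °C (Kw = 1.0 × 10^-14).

(CH3)3CCOOH ⇌ (CH3)3CCOO- + H+
Ka = 10^(−5.06) = 8.71 × 10^-6
Ka = [H+]²/(0.00014 − [H+]) = 8.71 × 10^-6
Here C₀/Ka ≈ 16.1, so the small-[H+] approximation fails. Use the quadratic:
[H+] = (−Ka + √(Ka² + 4·Ka·C₀))/2 = 3.08 × 10^-5 M
pH = −log(3.08 × 10^-5) = 4.51

pH = 4.51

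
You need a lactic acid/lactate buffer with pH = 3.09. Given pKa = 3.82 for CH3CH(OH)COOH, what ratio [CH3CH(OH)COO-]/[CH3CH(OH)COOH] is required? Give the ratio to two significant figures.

ratio = 0.19

pH = pKa + log(r) ⇒ log(r) = 3.09 − 3.82 = -0.73
r = [CH3CH(OH)COO-]/[CH3CH(OH)COOH] = 10^(-0.73) = 0.186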